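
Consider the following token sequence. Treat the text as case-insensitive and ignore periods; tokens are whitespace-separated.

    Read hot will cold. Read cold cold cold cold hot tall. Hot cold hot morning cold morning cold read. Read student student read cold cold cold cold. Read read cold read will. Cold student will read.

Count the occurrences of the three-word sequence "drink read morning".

Scanning the 34 overlapping trigram windows for "drink read morning":
  (none found)

0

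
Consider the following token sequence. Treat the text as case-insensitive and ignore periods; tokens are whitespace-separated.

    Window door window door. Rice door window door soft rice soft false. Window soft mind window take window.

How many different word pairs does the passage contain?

18 tokens → 17 bigram windows in total.
Repeated bigrams (each contributes count−1 duplicates):
  window door: 3
  door window: 2
3 duplicate windows → 17 − 3 = 14 distinct.

14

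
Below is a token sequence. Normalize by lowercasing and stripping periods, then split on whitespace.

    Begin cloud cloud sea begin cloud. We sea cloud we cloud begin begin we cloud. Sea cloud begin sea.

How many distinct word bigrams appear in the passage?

19 tokens → 18 bigram windows in total.
Repeated bigrams (each contributes count−1 duplicates):
  begin cloud: 2
  cloud begin: 2
  cloud sea: 2
  cloud we: 2
  sea cloud: 2
  we cloud: 2
6 duplicate windows → 18 − 6 = 12 distinct.

12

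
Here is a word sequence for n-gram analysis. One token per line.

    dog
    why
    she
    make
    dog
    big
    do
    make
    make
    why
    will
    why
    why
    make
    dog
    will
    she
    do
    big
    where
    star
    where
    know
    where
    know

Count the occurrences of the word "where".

3

Scanning the 25 tokens for "where":
  position 20: where
  position 22: where
  position 24: where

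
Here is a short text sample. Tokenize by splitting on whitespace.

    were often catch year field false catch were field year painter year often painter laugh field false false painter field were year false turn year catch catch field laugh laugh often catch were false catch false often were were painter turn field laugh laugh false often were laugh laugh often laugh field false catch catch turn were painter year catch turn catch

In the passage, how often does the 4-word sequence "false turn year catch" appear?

Scanning the 59 overlapping 4-gram windows for "false turn year catch":
  position 23–26: false turn year catch

1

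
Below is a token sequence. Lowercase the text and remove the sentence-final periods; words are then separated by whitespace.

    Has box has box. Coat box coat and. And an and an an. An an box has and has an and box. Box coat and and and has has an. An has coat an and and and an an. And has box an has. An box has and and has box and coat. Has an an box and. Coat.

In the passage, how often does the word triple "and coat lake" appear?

Scanning the 57 overlapping trigram windows for "and coat lake":
  (none found)

0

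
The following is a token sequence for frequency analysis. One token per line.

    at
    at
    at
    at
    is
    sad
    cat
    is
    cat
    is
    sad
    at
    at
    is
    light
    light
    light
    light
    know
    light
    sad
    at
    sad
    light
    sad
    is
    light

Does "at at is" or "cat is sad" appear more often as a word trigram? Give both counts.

"at at is" (2 vs 1)

"at at is": 2 occurrences
"cat is sad": 1 occurrence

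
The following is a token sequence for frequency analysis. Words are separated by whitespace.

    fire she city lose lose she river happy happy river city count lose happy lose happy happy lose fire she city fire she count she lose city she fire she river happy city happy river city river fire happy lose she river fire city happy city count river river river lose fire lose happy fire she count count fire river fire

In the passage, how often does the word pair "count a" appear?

Scanning the 60 overlapping bigram windows for "count a":
  (none found)

0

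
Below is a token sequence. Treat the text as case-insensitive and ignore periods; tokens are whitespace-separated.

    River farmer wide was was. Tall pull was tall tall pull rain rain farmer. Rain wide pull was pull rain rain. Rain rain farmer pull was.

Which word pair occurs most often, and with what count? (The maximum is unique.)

"rain rain", 4 times

Bigram frequencies (highest first):
  rain rain: 4
  pull was: 3
  was tall: 2
  tall pull: 2
  pull rain: 2
  rain farmer: 2
  … (10 more, each ≤ 1)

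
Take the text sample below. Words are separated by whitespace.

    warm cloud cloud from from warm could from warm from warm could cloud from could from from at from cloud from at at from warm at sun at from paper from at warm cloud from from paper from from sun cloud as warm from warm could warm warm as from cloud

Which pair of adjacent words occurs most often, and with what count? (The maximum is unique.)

"from warm", 5 times

Bigram frequencies (highest first):
  from warm: 5
  cloud from: 4
  from from: 4
  warm could: 3
  from at: 3
  at from: 3
  … (22 more, each ≤ 2)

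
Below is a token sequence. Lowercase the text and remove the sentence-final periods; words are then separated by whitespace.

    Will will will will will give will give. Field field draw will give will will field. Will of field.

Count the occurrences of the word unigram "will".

10

Scanning the 19 tokens for "will":
  position 1: will
  position 2: will
  position 3: will
  position 4: will
  position 5: will
  position 7: will
  position 12: will
  position 14: will
  position 15: will
  position 17: will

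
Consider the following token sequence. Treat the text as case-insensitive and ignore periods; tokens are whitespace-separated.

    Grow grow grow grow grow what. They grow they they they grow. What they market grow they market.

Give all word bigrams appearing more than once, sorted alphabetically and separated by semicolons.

grow grow; grow they; grow what; they grow; they market; they they; what they

Bigram counts meeting the condition (more than once):
  grow grow: 4
  grow they: 2
  grow what: 2
  they grow: 2
  they market: 2
  they they: 2
  what they: 2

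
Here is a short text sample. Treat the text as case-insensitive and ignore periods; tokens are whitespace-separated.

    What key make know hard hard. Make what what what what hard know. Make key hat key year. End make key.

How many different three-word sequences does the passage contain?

21 tokens → 19 trigram windows in total.
Repeated trigrams (each contributes count−1 duplicates):
  what what what: 2
1 duplicate windows → 19 − 1 = 18 distinct.

18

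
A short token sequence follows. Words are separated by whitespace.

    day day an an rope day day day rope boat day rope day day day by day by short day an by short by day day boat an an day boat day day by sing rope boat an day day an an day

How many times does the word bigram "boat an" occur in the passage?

Scanning the 42 overlapping bigram windows for "boat an":
  position 27–28: boat an
  position 37–38: boat an

2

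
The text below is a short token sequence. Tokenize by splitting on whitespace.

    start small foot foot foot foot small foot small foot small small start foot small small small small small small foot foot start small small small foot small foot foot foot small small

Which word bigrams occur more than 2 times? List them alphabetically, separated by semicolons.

Bigram counts meeting the condition (more than 2 times):
  foot foot: 6
  foot small: 6
  small foot: 6
  small small: 9

foot foot; foot small; small foot; small small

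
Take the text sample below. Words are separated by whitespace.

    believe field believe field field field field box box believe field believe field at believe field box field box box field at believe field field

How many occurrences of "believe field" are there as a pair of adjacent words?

6

Scanning the 24 overlapping bigram windows for "believe field":
  position 1–2: believe field
  position 3–4: believe field
  position 10–11: believe field
  position 12–13: believe field
  position 15–16: believe field
  position 23–24: believe field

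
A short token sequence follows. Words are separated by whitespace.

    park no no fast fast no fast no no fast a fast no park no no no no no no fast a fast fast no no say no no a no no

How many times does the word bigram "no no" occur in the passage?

10

Scanning the 31 overlapping bigram windows for "no no":
  position 2–3: no no
  position 8–9: no no
  position 15–16: no no
  position 16–17: no no
  position 17–18: no no
  position 18–19: no no
  position 19–20: no no
  position 25–26: no no
  position 28–29: no no
  position 31–32: no no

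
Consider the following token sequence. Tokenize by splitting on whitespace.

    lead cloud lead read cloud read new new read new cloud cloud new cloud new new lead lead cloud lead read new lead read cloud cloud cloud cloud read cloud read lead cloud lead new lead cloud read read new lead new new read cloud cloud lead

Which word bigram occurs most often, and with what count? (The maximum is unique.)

Bigram frequencies (highest first):
  cloud cloud: 5
  lead cloud: 4
  cloud lead: 4
  read cloud: 4
  cloud read: 4
  read new: 4
  … (10 more, each ≤ 4)

"cloud cloud", 5 times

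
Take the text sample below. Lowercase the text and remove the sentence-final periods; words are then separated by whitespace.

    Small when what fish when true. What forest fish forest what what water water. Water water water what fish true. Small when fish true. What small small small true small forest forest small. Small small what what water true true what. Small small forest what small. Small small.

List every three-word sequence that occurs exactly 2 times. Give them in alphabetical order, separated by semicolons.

true what small; what what water

Trigram counts meeting the condition (exactly 2 times):
  true what small: 2
  what what water: 2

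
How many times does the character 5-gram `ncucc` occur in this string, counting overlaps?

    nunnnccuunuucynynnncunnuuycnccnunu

Sliding a length-5 window over the 34 characters (30 positions):
  (no match at any position)

0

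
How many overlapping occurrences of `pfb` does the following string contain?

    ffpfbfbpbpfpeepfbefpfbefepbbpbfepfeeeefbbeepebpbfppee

Sliding a length-3 window over the 53 characters (51 positions):
  position 3–5: pfb
  position 15–17: pfb
  position 20–22: pfb

3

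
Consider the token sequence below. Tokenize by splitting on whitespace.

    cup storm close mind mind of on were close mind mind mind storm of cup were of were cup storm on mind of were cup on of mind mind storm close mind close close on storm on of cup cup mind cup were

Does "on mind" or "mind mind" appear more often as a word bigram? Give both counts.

"mind mind" (4 vs 1)

"on mind": 1 occurrence
"mind mind": 4 occurrences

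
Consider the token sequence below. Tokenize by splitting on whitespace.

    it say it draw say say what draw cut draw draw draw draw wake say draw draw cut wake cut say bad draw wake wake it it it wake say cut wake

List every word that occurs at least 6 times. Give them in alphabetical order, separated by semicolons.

draw; say; wake

Unigram counts meeting the condition (at least 6 times):
  draw: 9
  say: 6
  wake: 6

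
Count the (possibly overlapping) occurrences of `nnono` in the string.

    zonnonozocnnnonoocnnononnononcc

4

Sliding a length-5 window over the 31 characters (27 positions):
  position 3–7: nnono
  position 12–16: nnono
  position 19–23: nnono
  position 24–28: nnono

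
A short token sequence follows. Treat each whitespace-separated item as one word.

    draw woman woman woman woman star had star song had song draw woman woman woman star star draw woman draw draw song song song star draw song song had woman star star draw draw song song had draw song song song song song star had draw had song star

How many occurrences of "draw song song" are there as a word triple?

4

Scanning the 47 overlapping trigram windows for "draw song song":
  position 21–23: draw song song
  position 26–28: draw song song
  position 34–36: draw song song
  position 38–40: draw song song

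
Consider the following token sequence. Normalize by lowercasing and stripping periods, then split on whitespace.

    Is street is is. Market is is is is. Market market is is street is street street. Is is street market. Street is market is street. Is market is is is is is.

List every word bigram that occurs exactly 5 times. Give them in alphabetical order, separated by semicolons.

is street; street is

Bigram counts meeting the condition (exactly 5 times):
  is street: 5
  street is: 5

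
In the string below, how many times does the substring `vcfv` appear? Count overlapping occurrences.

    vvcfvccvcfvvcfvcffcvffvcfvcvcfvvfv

Sliding a length-4 window over the 34 characters (31 positions):
  position 2–5: vcfv
  position 8–11: vcfv
  position 12–15: vcfv
  position 23–26: vcfv
  position 28–31: vcfv

5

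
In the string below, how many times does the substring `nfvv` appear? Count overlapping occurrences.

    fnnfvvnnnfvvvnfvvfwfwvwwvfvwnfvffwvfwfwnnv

3

Sliding a length-4 window over the 42 characters (39 positions):
  position 3–6: nfvv
  position 9–12: nfvv
  position 14–17: nfvv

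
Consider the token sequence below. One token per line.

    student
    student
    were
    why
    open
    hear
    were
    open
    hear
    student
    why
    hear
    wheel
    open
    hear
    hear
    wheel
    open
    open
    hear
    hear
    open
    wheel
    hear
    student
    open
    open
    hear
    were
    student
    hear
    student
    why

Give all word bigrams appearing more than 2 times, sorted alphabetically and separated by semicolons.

hear student; open hear

Bigram counts meeting the condition (more than 2 times):
  hear student: 3
  open hear: 5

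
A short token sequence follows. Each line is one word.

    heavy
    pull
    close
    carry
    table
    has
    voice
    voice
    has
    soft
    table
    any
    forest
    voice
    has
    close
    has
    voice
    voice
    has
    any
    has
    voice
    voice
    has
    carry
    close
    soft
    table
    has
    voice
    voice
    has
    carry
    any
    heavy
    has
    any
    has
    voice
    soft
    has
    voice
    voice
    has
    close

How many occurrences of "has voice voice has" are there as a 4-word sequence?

Scanning the 43 overlapping 4-gram windows for "has voice voice has":
  position 6–9: has voice voice has
  position 17–20: has voice voice has
  position 22–25: has voice voice has
  position 30–33: has voice voice has
  position 42–45: has voice voice has

5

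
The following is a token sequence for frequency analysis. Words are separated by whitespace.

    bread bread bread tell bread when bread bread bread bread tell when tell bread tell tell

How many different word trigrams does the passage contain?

16 tokens → 14 trigram windows in total.
Repeated trigrams (each contributes count−1 duplicates):
  bread bread bread: 3
  bread bread tell: 2
3 duplicate windows → 14 − 3 = 11 distinct.

11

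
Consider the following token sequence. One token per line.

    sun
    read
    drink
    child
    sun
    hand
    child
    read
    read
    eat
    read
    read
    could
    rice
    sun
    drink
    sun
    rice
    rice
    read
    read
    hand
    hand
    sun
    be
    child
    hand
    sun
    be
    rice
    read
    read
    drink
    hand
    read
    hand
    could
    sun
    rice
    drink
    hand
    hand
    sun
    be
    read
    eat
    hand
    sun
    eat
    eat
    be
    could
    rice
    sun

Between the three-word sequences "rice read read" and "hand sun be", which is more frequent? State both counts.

"rice read read": 2 occurrences
"hand sun be": 3 occurrences

"hand sun be" (3 vs 2)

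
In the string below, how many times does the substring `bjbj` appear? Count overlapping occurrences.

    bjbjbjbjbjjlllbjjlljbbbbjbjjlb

Sliding a length-4 window over the 30 characters (27 positions):
  position 1–4: bjbj
  position 3–6: bjbj
  position 5–8: bjbj
  position 7–10: bjbj
  position 24–27: bjbj

5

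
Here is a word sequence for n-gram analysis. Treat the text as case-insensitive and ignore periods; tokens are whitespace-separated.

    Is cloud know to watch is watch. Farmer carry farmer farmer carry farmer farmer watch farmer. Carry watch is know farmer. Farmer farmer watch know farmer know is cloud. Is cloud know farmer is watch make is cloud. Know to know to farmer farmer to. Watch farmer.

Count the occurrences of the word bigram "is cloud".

4

Scanning the 46 overlapping bigram windows for "is cloud":
  position 1–2: is cloud
  position 28–29: is cloud
  position 30–31: is cloud
  position 37–38: is cloud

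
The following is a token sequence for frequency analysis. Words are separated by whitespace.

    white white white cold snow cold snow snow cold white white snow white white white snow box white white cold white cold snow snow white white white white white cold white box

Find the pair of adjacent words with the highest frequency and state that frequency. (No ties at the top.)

"white white", 10 times

Bigram frequencies (highest first):
  white white: 10
  white cold: 4
  cold snow: 3
  cold white: 3
  snow cold: 2
  snow snow: 2
  … (5 more, each ≤ 2)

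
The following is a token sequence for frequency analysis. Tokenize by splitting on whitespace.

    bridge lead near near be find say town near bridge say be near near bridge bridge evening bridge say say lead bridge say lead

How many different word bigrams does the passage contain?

18

24 tokens → 23 bigram windows in total.
Repeated bigrams (each contributes count−1 duplicates):
  bridge say: 3
  near bridge: 2
  near near: 2
  say lead: 2
5 duplicate windows → 23 − 5 = 18 distinct.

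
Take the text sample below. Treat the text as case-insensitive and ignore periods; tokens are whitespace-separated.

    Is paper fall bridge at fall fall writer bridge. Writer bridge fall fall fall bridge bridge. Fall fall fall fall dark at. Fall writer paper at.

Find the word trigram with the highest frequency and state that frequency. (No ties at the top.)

"fall fall fall", 3 times

Trigram frequencies (highest first):
  fall fall fall: 3
  bridge fall fall: 2
  is paper fall: 1
  paper fall bridge: 1
  fall bridge at: 1
  bridge at fall: 1
  … (15 more, each ≤ 1)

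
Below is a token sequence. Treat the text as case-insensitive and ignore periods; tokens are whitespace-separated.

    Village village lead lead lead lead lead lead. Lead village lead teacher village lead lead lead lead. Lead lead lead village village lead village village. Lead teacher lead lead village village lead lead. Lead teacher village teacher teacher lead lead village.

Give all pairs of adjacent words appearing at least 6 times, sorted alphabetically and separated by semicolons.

Bigram counts meeting the condition (at least 6 times):
  lead lead: 16
  village lead: 6

lead lead; village lead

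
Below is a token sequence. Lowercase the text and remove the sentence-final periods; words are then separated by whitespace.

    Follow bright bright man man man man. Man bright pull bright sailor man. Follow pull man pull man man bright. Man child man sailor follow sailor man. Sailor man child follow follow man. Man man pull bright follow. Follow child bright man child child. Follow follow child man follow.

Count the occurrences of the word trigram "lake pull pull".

Scanning the 47 overlapping trigram windows for "lake pull pull":
  (none found)

0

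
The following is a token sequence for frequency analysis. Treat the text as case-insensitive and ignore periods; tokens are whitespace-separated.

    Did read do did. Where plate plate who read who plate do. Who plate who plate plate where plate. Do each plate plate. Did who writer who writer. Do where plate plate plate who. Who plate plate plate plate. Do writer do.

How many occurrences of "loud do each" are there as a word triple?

0

Scanning the 40 overlapping trigram windows for "loud do each":
  (none found)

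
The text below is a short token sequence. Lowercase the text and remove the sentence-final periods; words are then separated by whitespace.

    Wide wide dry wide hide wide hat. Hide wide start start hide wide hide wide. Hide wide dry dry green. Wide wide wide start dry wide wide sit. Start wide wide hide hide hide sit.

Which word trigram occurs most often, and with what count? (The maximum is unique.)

"wide hide wide", 3 times

Trigram frequencies (highest first):
  wide hide wide: 3
  hide wide hide: 2
  wide wide dry: 1
  wide dry wide: 1
  dry wide hide: 1
  hide wide hat: 1
  … (24 more, each ≤ 1)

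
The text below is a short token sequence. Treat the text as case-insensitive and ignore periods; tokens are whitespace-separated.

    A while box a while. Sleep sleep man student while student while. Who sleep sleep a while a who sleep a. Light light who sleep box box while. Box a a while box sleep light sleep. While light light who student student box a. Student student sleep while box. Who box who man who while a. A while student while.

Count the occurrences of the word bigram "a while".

Scanning the 59 overlapping bigram windows for "a while":
  position 1–2: a while
  position 4–5: a while
  position 16–17: a while
  position 31–32: a while
  position 57–58: a while

5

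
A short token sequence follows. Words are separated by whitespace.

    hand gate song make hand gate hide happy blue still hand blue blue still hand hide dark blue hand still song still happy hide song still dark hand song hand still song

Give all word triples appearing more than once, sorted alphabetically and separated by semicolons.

blue still hand; hand still song

Trigram counts meeting the condition (more than once):
  blue still hand: 2
  hand still song: 2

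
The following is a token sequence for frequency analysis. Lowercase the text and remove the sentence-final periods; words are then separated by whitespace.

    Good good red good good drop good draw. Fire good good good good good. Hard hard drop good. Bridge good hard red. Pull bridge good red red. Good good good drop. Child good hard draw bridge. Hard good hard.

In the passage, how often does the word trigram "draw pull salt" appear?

Scanning the 37 overlapping trigram windows for "draw pull salt":
  (none found)

0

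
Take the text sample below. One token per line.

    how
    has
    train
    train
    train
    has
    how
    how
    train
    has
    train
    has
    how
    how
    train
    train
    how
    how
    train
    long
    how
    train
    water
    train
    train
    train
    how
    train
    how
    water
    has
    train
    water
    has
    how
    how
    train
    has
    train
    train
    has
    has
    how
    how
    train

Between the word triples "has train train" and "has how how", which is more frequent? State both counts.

"has train train": 2 occurrences
"has how how": 4 occurrences

"has how how" (4 vs 2)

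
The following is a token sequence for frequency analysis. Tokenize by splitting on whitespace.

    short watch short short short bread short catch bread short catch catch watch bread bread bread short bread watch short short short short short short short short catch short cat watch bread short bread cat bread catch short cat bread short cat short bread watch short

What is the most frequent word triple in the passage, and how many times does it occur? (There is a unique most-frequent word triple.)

Trigram frequencies (highest first):
  short short short: 7
  watch short short: 2
  bread short catch: 2
  bread short bread: 2
  short bread watch: 2
  bread watch short: 2
  … (26 more, each ≤ 2)

"short short short", 7 times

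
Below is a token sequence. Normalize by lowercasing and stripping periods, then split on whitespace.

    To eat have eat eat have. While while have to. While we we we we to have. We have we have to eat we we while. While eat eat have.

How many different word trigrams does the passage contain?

25

30 tokens → 28 trigram windows in total.
Repeated trigrams (each contributes count−1 duplicates):
  eat eat have: 2
  have we have: 2
  we we we: 2
3 duplicate windows → 28 − 3 = 25 distinct.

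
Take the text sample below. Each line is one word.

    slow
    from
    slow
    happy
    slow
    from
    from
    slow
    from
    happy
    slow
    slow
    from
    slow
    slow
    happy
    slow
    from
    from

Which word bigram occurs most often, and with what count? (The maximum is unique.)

"slow from", 5 times

Bigram frequencies (highest first):
  slow from: 5
  from slow: 3
  happy slow: 3
  slow happy: 2
  from from: 2
  slow slow: 2
  … (1 more, each ≤ 1)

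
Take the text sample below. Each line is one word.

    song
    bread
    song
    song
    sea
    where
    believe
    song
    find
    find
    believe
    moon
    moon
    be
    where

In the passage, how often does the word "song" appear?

4

Scanning the 15 tokens for "song":
  position 1: song
  position 3: song
  position 4: song
  position 8: song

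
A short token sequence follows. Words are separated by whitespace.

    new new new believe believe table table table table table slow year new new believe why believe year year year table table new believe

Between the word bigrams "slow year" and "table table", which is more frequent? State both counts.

"slow year": 1 occurrence
"table table": 5 occurrences

"table table" (5 vs 1)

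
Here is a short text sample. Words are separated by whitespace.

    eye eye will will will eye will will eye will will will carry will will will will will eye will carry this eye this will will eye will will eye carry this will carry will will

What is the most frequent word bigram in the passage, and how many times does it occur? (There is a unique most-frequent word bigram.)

Bigram frequencies (highest first):
  will will: 12
  eye will: 5
  will eye: 5
  will carry: 3
  carry will: 2
  carry this: 2
  … (5 more, each ≤ 2)

"will will", 12 times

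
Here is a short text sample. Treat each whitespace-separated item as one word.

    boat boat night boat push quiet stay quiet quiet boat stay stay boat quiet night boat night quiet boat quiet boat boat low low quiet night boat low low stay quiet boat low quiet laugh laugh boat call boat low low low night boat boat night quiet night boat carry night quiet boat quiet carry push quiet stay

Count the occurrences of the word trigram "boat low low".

3

Scanning the 56 overlapping trigram windows for "boat low low":
  position 22–24: boat low low
  position 27–29: boat low low
  position 39–41: boat low low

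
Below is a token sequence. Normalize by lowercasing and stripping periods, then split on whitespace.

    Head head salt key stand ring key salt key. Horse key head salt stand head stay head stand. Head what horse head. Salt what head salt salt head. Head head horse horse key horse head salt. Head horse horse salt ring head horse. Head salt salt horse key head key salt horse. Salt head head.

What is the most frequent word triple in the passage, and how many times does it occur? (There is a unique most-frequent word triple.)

Trigram frequencies (highest first):
  horse head salt: 3
  horse key head: 2
  head salt salt: 2
  salt head head: 2
  head horse horse: 2
  head head salt: 1
  … (41 more, each ≤ 1)

"horse head salt", 3 times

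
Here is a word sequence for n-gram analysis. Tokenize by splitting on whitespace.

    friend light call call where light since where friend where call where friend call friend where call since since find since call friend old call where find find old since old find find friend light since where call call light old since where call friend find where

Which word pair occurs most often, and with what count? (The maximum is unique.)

"where call", 4 times

Bigram frequencies (highest first):
  where call: 4
  call where: 3
  since where: 3
  call friend: 3
  friend light: 2
  call call: 2
  … (24 more, each ≤ 2)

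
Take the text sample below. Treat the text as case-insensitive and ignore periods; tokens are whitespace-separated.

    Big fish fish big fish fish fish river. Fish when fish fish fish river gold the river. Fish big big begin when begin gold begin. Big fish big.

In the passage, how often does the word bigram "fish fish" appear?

5

Scanning the 27 overlapping bigram windows for "fish fish":
  position 2–3: fish fish
  position 5–6: fish fish
  position 6–7: fish fish
  position 11–12: fish fish
  position 12–13: fish fish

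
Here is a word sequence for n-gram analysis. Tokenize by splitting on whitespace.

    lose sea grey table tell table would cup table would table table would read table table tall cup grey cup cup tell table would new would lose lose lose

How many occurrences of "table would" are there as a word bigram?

4

Scanning the 28 overlapping bigram windows for "table would":
  position 6–7: table would
  position 9–10: table would
  position 12–13: table would
  position 23–24: table would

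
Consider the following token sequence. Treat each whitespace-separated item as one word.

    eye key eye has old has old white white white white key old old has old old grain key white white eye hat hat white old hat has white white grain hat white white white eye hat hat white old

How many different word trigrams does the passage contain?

40 tokens → 38 trigram windows in total.
Repeated trigrams (each contributes count−1 duplicates):
  white white white: 3
  eye hat hat: 2
  hat hat white: 2
  hat white old: 2
  old has old: 2
  white eye hat: 2
  white white eye: 2
8 duplicate windows → 38 − 8 = 30 distinct.

30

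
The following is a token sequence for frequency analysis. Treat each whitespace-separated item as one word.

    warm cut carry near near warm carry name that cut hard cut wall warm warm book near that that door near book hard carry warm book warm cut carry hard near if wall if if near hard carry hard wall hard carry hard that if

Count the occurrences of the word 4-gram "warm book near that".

1

Scanning the 42 overlapping 4-gram windows for "warm book near that":
  position 15–18: warm book near that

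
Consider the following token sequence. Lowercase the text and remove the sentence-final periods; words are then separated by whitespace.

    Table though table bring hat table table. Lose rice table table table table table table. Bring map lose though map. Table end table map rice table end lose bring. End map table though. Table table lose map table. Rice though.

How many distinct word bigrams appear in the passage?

25

40 tokens → 39 bigram windows in total.
Repeated bigrams (each contributes count−1 duplicates):
  table table: 7
  map table: 3
  rice table: 2
  table bring: 2
  table end: 2
  table lose: 2
  table though: 2
  though table: 2
14 duplicate windows → 39 − 14 = 25 distinct.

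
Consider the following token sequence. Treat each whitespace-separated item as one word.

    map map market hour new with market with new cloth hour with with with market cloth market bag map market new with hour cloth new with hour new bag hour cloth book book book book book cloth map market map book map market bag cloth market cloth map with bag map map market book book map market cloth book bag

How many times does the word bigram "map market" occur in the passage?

Scanning the 59 overlapping bigram windows for "map market":
  position 2–3: map market
  position 19–20: map market
  position 38–39: map market
  position 42–43: map market
  position 52–53: map market
  position 56–57: map market

6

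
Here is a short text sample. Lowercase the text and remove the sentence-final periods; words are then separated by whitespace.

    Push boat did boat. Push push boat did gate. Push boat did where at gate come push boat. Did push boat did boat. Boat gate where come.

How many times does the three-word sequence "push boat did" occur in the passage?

Scanning the 25 overlapping trigram windows for "push boat did":
  position 1–3: push boat did
  position 6–8: push boat did
  position 10–12: push boat did
  position 17–19: push boat did
  position 20–22: push boat did

5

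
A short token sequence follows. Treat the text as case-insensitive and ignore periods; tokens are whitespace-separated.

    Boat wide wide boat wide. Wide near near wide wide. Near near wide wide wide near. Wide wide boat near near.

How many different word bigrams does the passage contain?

21 tokens → 20 bigram windows in total.
Repeated bigrams (each contributes count−1 duplicates):
  wide wide: 6
  near near: 3
  near wide: 3
  wide near: 3
  boat wide: 2
  wide boat: 2
13 duplicate windows → 20 − 13 = 7 distinct.

7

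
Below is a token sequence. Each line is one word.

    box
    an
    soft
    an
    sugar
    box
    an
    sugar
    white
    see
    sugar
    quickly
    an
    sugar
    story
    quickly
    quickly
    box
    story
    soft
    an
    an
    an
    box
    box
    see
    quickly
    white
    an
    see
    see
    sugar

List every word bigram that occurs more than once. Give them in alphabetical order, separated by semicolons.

Bigram counts meeting the condition (more than once):
  an an: 2
  an sugar: 3
  box an: 2
  see sugar: 2
  soft an: 2

an an; an sugar; box an; see sugar; soft an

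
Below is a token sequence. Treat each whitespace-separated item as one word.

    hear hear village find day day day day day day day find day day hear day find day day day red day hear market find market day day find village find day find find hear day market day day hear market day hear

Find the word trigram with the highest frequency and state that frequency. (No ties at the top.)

Trigram frequencies (highest first):
  day day day: 6
  find day day: 3
  village find day: 2
  day day find: 2
  day find day: 2
  day day hear: 2
  … (22 more, each ≤ 2)

"day day day", 6 times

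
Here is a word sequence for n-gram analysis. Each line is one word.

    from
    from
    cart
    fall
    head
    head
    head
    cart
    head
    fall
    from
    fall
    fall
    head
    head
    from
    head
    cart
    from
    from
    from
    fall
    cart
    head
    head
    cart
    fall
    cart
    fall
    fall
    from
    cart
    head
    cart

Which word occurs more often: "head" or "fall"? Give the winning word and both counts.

"head": 10 occurrences
"fall": 8 occurrences

"head" (10 vs 8)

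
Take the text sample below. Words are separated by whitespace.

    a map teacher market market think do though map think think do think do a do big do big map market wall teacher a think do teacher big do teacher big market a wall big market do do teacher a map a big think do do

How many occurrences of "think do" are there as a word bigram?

5

Scanning the 45 overlapping bigram windows for "think do":
  position 6–7: think do
  position 11–12: think do
  position 13–14: think do
  position 25–26: think do
  position 44–45: think do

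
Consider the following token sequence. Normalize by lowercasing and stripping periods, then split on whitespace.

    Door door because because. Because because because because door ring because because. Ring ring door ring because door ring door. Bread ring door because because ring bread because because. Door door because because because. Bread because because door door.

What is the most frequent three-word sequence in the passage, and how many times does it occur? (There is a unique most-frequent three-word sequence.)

Trigram frequencies (highest first):
  because because because: 5
  door because because: 3
  because because door: 3
  door door because: 2
  because door ring: 2
  door ring because: 2
  … (17 more, each ≤ 2)

"because because because", 5 times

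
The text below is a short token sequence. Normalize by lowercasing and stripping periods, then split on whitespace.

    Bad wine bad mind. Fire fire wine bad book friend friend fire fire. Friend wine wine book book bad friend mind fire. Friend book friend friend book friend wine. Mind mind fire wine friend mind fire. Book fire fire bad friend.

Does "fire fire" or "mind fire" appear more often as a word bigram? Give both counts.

"mind fire" (4 vs 3)

"fire fire": 3 occurrences
"mind fire": 4 occurrences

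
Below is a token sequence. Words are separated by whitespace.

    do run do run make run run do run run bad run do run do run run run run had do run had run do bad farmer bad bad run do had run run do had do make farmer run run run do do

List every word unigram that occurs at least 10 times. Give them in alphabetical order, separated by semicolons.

Unigram counts meeting the condition (at least 10 times):
  do: 12
  run: 20

do; run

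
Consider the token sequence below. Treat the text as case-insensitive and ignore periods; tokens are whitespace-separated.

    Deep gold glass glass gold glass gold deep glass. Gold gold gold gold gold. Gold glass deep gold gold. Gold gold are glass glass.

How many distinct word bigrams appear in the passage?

10

24 tokens → 23 bigram windows in total.
Repeated bigrams (each contributes count−1 duplicates):
  gold gold: 8
  glass gold: 3
  gold glass: 3
  deep gold: 2
  glass glass: 2
13 duplicate windows → 23 − 13 = 10 distinct.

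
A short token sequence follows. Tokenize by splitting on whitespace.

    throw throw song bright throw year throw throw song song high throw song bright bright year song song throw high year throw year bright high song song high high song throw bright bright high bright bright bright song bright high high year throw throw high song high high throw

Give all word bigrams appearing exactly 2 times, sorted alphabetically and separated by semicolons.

high throw; high year; song throw; throw high; throw year

Bigram counts meeting the condition (exactly 2 times):
  high throw: 2
  high year: 2
  song throw: 2
  throw high: 2
  throw year: 2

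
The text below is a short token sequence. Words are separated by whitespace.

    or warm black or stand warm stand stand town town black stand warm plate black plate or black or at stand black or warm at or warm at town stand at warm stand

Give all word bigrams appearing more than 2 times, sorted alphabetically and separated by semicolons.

Bigram counts meeting the condition (more than 2 times):
  black or: 3
  or warm: 3

black or; or warm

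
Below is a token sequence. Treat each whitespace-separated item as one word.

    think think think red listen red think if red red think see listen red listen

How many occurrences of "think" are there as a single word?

Scanning the 15 tokens for "think":
  position 1: think
  position 2: think
  position 3: think
  position 7: think
  position 11: think

5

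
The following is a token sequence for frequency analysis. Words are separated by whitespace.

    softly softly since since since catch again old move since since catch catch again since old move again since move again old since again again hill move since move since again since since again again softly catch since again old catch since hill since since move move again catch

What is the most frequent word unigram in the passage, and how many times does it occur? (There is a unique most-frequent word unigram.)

"since", 16 times

Unigram frequencies (highest first):
  since: 16
  again: 11
  move: 7
  catch: 6
  old: 4
  softly: 3
  … (1 more, each ≤ 2)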